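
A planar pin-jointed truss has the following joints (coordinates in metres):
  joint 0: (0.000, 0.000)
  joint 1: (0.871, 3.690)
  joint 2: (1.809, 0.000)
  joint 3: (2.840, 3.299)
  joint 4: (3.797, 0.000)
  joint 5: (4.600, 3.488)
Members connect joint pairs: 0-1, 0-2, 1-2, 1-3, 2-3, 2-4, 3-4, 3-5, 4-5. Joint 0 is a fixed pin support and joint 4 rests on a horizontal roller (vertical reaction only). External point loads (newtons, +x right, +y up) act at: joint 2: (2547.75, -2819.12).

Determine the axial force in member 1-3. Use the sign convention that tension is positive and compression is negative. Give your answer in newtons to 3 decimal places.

N=6 nodes, M=9 members, R=3 reactions → 2N=12, M+R=12
member 0 (0-1): L=3.7914, (cx,cy)=(0.2297,0.9733)
member 1 (0-2): L=1.8090, (cx,cy)=(1.0000,0.0000)
member 2 (1-2): L=3.8074, (cx,cy)=(0.2464,-0.9692)
member 3 (1-3): L=2.0074, (cx,cy)=(0.9808,-0.1948)
member 4 (2-3): L=3.4564, (cx,cy)=(0.2983,0.9545)
member 5 (2-4): L=1.9880, (cx,cy)=(1.0000,0.0000)
member 6 (3-4): L=3.4350, (cx,cy)=(0.2786,-0.9604)
member 7 (3-5): L=1.7701, (cx,cy)=(0.9943,0.1068)
member 8 (4-5): L=3.5792, (cx,cy)=(0.2243,0.9745)
solve A·x = −loads:
  F[0-1] = -1516.5719 N (compression)
  F[0-2] = +2896.1524 N (tension)
  F[1-2] = +1679.0958 N (tension)
  F[1-3] = -776.9536 N (compression)
  F[2-3] = +1248.6226 N (tension)
  F[2-4] = +389.6199 N (tension)
  F[3-4] = -1398.4805 N (compression)
  F[3-5] = -0.0000 N (tension)
  F[4-5] = -0.0000 N (tension)
  Rx@0 = -2547.7500 N
  Ry@0 = +1476.0102 N
  Ry@4 = +1343.1098 N

-776.954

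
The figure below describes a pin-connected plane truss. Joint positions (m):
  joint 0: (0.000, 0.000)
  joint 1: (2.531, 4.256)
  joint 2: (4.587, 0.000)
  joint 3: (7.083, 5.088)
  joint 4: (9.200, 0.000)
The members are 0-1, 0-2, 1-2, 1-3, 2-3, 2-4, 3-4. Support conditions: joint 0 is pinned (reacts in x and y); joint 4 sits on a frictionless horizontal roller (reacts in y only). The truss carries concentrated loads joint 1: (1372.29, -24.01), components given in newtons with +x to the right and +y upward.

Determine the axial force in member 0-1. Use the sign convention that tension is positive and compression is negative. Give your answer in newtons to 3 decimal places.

N=5 nodes, M=7 members, R=3 reactions → 2N=10, M+R=10
member 0 (0-1): L=4.9517, (cx,cy)=(0.5111,0.8595)
member 1 (0-2): L=4.5870, (cx,cy)=(1.0000,0.0000)
member 2 (1-2): L=4.7266, (cx,cy)=(0.4350,-0.9004)
member 3 (1-3): L=4.6274, (cx,cy)=(0.9837,0.1798)
member 4 (2-3): L=5.6673, (cx,cy)=(0.4404,0.8978)
member 5 (2-4): L=4.6130, (cx,cy)=(1.0000,0.0000)
member 6 (3-4): L=5.5108, (cx,cy)=(0.3842,-0.9233)
solve A·x = −loads:
  F[0-1] = +718.3580 N (tension)
  F[0-2] = +1005.1115 N (tension)
  F[1-2] = -842.0388 N (compression)
  F[1-3] = -649.4199 N (compression)
  F[2-3] = +844.5223 N (tension)
  F[2-4] = +266.8879 N (tension)
  F[3-4] = -694.7465 N (compression)
  Rx@0 = -1372.2900 N
  Ry@0 = -617.4286 N
  Ry@4 = +641.4386 N

718.358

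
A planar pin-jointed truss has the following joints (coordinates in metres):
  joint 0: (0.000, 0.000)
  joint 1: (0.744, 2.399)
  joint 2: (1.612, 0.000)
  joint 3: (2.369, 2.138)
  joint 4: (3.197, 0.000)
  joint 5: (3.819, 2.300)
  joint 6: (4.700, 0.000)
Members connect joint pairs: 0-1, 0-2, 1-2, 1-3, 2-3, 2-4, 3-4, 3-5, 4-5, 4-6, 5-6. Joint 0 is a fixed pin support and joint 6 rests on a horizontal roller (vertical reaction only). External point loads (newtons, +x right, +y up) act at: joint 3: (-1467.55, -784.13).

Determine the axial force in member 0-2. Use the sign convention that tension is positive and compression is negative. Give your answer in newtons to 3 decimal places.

N=7 nodes, M=11 members, R=3 reactions → 2N=14, M+R=14
member 0 (0-1): L=2.5117, (cx,cy)=(0.2962,0.9551)
member 1 (0-2): L=1.6120, (cx,cy)=(1.0000,0.0000)
member 2 (1-2): L=2.5512, (cx,cy)=(0.3402,-0.9403)
member 3 (1-3): L=1.6458, (cx,cy)=(0.9873,-0.1586)
member 4 (2-3): L=2.2681, (cx,cy)=(0.3338,0.9427)
member 5 (2-4): L=1.5850, (cx,cy)=(1.0000,0.0000)
member 6 (3-4): L=2.2927, (cx,cy)=(0.3611,-0.9325)
member 7 (3-5): L=1.4590, (cx,cy)=(0.9938,0.1110)
member 8 (4-5): L=2.3826, (cx,cy)=(0.2611,0.9653)
member 9 (4-6): L=1.5030, (cx,cy)=(1.0000,0.0000)
member 10 (5-6): L=2.4630, (cx,cy)=(0.3577,-0.9338)
solve A·x = −loads:
  F[0-1] = -1106.1140 N (compression)
  F[0-2] = -1139.9065 N (compression)
  F[1-2] = +1252.2355 N (tension)
  F[1-3] = -763.3538 N (compression)
  F[2-3] = -1249.1608 N (compression)
  F[2-4] = -296.9291 N (compression)
  F[3-4] = +314.0417 N (tension)
  F[3-5] = +184.6576 N (tension)
  F[4-5] = -303.3671 N (compression)
  F[4-6] = -104.3197 N (compression)
  F[5-6] = +291.6402 N (tension)
  Rx@0 = +1467.5500 N
  Ry@0 = +1056.4742 N
  Ry@6 = -272.3442 N

-1139.906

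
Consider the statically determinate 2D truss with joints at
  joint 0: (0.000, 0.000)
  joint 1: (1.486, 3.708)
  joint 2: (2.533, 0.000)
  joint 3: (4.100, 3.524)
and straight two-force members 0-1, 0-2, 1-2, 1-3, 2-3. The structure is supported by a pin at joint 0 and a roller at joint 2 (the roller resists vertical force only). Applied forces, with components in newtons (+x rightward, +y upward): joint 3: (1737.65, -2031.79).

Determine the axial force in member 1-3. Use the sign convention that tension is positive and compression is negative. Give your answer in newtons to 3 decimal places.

2567.295

N=4 nodes, M=5 members, R=3 reactions → 2N=8, M+R=8
member 0 (0-1): L=3.9947, (cx,cy)=(0.3720,0.9282)
member 1 (0-2): L=2.5330, (cx,cy)=(1.0000,0.0000)
member 2 (1-2): L=3.8530, (cx,cy)=(0.2717,-0.9624)
member 3 (1-3): L=2.6205, (cx,cy)=(0.9975,-0.0702)
member 4 (2-3): L=3.8567, (cx,cy)=(0.4063,0.9137)
solve A·x = −loads:
  F[0-1] = +3958.4975 N (tension)
  F[0-2] = +265.1093 N (tension)
  F[1-2] = -4005.3991 N (compression)
  F[1-3] = +2567.2947 N (tension)
  F[2-3] = -2026.3208 N (compression)
  Rx@0 = -1737.6500 N
  Ry@0 = -3674.4151 N
  Ry@2 = +5706.2051 N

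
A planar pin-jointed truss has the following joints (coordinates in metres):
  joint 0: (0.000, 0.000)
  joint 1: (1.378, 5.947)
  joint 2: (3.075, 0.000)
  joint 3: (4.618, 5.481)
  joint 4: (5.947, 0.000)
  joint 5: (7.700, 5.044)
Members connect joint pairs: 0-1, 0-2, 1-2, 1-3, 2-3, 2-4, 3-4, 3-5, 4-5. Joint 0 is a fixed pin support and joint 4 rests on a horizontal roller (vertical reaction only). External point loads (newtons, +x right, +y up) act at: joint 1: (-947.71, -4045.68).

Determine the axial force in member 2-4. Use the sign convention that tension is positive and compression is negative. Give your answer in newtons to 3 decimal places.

N=6 nodes, M=9 members, R=3 reactions → 2N=12, M+R=12
member 0 (0-1): L=6.1046, (cx,cy)=(0.2257,0.9742)
member 1 (0-2): L=3.0750, (cx,cy)=(1.0000,0.0000)
member 2 (1-2): L=6.1844, (cx,cy)=(0.2744,-0.9616)
member 3 (1-3): L=3.2733, (cx,cy)=(0.9898,-0.1424)
member 4 (2-3): L=5.6941, (cx,cy)=(0.2710,0.9626)
member 5 (2-4): L=2.8720, (cx,cy)=(1.0000,0.0000)
member 6 (3-4): L=5.6398, (cx,cy)=(0.2356,-0.9718)
member 7 (3-5): L=3.1128, (cx,cy)=(0.9901,-0.1404)
member 8 (4-5): L=5.3399, (cx,cy)=(0.3283,0.9446)
solve A·x = −loads:
  F[0-1] = -4163.4122 N (compression)
  F[0-2] = -7.8914 N (compression)
  F[1-2] = +9.9078 N (tension)
  F[1-3] = +5.2259 N (tension)
  F[2-3] = -9.8978 N (compression)
  F[2-4] = -2.4906 N (compression)
  F[3-4] = +10.5691 N (tension)
  F[3-5] = -0.0000 N (tension)
  F[4-5] = +0.0000 N (tension)
  Rx@0 = +947.7100 N
  Ry@0 = +4055.9515 N
  Ry@4 = -10.2715 N

-2.491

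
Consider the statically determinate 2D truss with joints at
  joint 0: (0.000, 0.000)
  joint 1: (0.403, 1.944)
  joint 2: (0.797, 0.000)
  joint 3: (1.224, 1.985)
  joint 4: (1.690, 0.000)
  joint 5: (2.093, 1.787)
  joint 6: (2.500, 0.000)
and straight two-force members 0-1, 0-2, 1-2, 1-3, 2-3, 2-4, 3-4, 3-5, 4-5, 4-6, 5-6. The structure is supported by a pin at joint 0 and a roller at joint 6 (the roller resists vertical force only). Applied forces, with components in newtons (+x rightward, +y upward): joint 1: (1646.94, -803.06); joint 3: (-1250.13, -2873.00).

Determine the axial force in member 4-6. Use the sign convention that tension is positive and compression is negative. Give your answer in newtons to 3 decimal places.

415.457

N=7 nodes, M=11 members, R=3 reactions → 2N=14, M+R=14
member 0 (0-1): L=1.9853, (cx,cy)=(0.2030,0.9792)
member 1 (0-2): L=0.7970, (cx,cy)=(1.0000,0.0000)
member 2 (1-2): L=1.9835, (cx,cy)=(0.1986,-0.9801)
member 3 (1-3): L=0.8220, (cx,cy)=(0.9988,0.0499)
member 4 (2-3): L=2.0304, (cx,cy)=(0.2103,0.9776)
member 5 (2-4): L=0.8930, (cx,cy)=(1.0000,0.0000)
member 6 (3-4): L=2.0390, (cx,cy)=(0.2285,-0.9735)
member 7 (3-5): L=0.8913, (cx,cy)=(0.9750,-0.2222)
member 8 (4-5): L=1.8319, (cx,cy)=(0.2200,0.9755)
member 9 (4-6): L=0.8100, (cx,cy)=(1.0000,0.0000)
member 10 (5-6): L=1.8328, (cx,cy)=(0.2221,-0.9750)
solve A·x = −loads:
  F[0-1] = -1891.3035 N (compression)
  F[0-2] = +780.7232 N (tension)
  F[1-2] = +957.0266 N (tension)
  F[1-3] = -2223.7211 N (compression)
  F[2-3] = -959.4122 N (compression)
  F[2-4] = +1172.5903 N (tension)
  F[3-4] = -1689.6675 N (compression)
  F[3-5] = -806.5766 N (compression)
  F[4-5] = +1686.2576 N (tension)
  F[4-6] = +415.4569 N (tension)
  F[5-6] = -1870.8447 N (compression)
  Rx@0 = -396.8100 N
  Ry@0 = +1851.9286 N
  Ry@6 = +1824.1314 N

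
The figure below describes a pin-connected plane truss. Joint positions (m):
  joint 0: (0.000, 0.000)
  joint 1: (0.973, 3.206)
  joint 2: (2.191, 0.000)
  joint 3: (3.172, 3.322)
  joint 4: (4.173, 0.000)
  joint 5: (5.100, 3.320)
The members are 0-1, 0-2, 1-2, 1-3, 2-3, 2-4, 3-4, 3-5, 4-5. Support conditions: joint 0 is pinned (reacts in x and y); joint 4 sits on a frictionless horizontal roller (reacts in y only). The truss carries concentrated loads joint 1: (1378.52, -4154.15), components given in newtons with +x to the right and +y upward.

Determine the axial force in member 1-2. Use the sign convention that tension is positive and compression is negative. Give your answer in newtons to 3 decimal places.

N=6 nodes, M=9 members, R=3 reactions → 2N=12, M+R=12
member 0 (0-1): L=3.3504, (cx,cy)=(0.2904,0.9569)
member 1 (0-2): L=2.1910, (cx,cy)=(1.0000,0.0000)
member 2 (1-2): L=3.4296, (cx,cy)=(0.3551,-0.9348)
member 3 (1-3): L=2.2021, (cx,cy)=(0.9986,0.0527)
member 4 (2-3): L=3.4638, (cx,cy)=(0.2832,0.9591)
member 5 (2-4): L=1.9820, (cx,cy)=(1.0000,0.0000)
member 6 (3-4): L=3.4695, (cx,cy)=(0.2885,-0.9575)
member 7 (3-5): L=1.9280, (cx,cy)=(1.0000,-0.0010)
member 8 (4-5): L=3.4470, (cx,cy)=(0.2689,0.9632)
solve A·x = −loads:
  F[0-1] = -2222.2423 N (compression)
  F[0-2] = +2023.8887 N (tension)
  F[1-2] = -2238.4323 N (compression)
  F[1-3] = -1230.6261 N (compression)
  F[2-3] = +2181.8417 N (tension)
  F[2-4] = +610.9907 N (tension)
  F[3-4] = -2117.7370 N (compression)
  F[3-5] = -0.0000 N (tension)
  F[4-5] = +0.0000 N (tension)
  Rx@0 = -1378.5200 N
  Ry@0 = +2126.4665 N
  Ry@4 = +2027.6835 N

-2238.432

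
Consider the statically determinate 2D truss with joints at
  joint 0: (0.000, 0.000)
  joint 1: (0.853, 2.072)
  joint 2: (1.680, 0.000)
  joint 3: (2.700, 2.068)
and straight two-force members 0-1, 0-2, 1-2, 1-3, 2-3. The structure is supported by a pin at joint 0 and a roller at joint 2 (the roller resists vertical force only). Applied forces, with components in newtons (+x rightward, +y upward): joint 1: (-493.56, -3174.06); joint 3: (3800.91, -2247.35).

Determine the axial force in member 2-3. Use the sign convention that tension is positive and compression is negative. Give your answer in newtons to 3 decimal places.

N=4 nodes, M=5 members, R=3 reactions → 2N=8, M+R=8
member 0 (0-1): L=2.2407, (cx,cy)=(0.3807,0.9247)
member 1 (0-2): L=1.6800, (cx,cy)=(1.0000,0.0000)
member 2 (1-2): L=2.2309, (cx,cy)=(0.3707,-0.9288)
member 3 (1-3): L=1.8470, (cx,cy)=(1.0000,-0.0022)
member 4 (2-3): L=2.3059, (cx,cy)=(0.4423,0.8968)
solve A·x = −loads:
  F[0-1] = +4187.2872 N (tension)
  F[0-2] = +1713.3232 N (tension)
  F[1-2] = -7598.0127 N (compression)
  F[1-3] = +4904.1439 N (tension)
  F[2-3] = -2494.0043 N (compression)
  Rx@0 = -3307.3500 N
  Ry@0 = -3872.0089 N
  Ry@2 = +9293.4189 N

-2494.004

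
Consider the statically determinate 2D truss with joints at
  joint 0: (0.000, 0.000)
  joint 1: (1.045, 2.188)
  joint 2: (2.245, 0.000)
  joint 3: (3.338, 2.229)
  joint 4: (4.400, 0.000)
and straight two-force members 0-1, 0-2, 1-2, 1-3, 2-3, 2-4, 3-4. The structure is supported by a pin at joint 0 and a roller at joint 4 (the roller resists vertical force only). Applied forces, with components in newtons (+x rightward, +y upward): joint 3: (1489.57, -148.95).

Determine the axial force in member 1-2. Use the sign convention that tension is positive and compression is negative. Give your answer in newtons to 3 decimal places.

N=5 nodes, M=7 members, R=3 reactions → 2N=10, M+R=10
member 0 (0-1): L=2.4247, (cx,cy)=(0.4310,0.9024)
member 1 (0-2): L=2.2450, (cx,cy)=(1.0000,0.0000)
member 2 (1-2): L=2.4955, (cx,cy)=(0.4809,-0.8768)
member 3 (1-3): L=2.2934, (cx,cy)=(0.9998,0.0179)
member 4 (2-3): L=2.4826, (cx,cy)=(0.4403,0.8979)
member 5 (2-4): L=2.1550, (cx,cy)=(1.0000,0.0000)
member 6 (3-4): L=2.4691, (cx,cy)=(0.4301,-0.9028)
solve A·x = −loads:
  F[0-1] = +796.4094 N (tension)
  F[0-2] = +1146.3384 N (tension)
  F[1-2] = -804.7474 N (compression)
  F[1-3] = +730.3291 N (tension)
  F[2-3] = +785.8590 N (tension)
  F[2-4] = +413.3660 N (tension)
  F[3-4] = -961.0431 N (compression)
  Rx@0 = -1489.5700 N
  Ry@0 = -718.6515 N
  Ry@4 = +867.6015 N

-804.747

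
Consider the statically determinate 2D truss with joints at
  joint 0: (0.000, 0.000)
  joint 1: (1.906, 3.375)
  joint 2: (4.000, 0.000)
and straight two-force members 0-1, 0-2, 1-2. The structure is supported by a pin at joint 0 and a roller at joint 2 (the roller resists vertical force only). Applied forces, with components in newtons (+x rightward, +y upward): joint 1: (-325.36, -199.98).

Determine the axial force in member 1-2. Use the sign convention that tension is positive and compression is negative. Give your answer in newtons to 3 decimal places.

N=3 nodes, M=3 members, R=3 reactions → 2N=6, M+R=6
member 0 (0-1): L=3.8760, (cx,cy)=(0.4917,0.8707)
member 1 (0-2): L=4.0000, (cx,cy)=(1.0000,0.0000)
member 2 (1-2): L=3.9718, (cx,cy)=(0.5272,-0.8497)
solve A·x = −loads:
  F[0-1] = -435.5052 N (compression)
  F[0-2] = -111.2035 N (compression)
  F[1-2] = +210.9273 N (tension)
  Rx@0 = +325.3600 N
  Ry@0 = +379.2120 N
  Ry@2 = -179.2320 N

210.927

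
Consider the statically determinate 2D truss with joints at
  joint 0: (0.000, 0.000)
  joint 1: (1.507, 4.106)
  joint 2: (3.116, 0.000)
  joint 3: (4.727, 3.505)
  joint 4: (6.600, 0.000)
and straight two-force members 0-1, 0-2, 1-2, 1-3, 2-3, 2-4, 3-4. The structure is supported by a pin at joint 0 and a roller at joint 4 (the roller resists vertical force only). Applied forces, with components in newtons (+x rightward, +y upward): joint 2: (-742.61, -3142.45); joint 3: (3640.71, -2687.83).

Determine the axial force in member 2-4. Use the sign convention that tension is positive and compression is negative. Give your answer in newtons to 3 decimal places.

N=5 nodes, M=7 members, R=3 reactions → 2N=10, M+R=10
member 0 (0-1): L=4.3738, (cx,cy)=(0.3446,0.9388)
member 1 (0-2): L=3.1160, (cx,cy)=(1.0000,0.0000)
member 2 (1-2): L=4.4100, (cx,cy)=(0.3649,-0.9311)
member 3 (1-3): L=3.2756, (cx,cy)=(0.9830,-0.1835)
member 4 (2-3): L=3.8575, (cx,cy)=(0.4176,0.9086)
member 5 (2-4): L=3.4840, (cx,cy)=(1.0000,0.0000)
member 6 (3-4): L=3.9741, (cx,cy)=(0.4713,-0.8820)
solve A·x = −loads:
  F[0-1] = -520.0099 N (compression)
  F[0-2] = +3077.2695 N (tension)
  F[1-2] = +604.4377 N (tension)
  F[1-3] = -406.6026 N (compression)
  F[2-3] = +2839.1227 N (tension)
  F[2-4] = +2854.7146 N (tension)
  F[3-4] = -6057.0248 N (compression)
  Rx@0 = -2898.1000 N
  Ry@0 = +488.1686 N
  Ry@4 = +5342.1114 N

2854.715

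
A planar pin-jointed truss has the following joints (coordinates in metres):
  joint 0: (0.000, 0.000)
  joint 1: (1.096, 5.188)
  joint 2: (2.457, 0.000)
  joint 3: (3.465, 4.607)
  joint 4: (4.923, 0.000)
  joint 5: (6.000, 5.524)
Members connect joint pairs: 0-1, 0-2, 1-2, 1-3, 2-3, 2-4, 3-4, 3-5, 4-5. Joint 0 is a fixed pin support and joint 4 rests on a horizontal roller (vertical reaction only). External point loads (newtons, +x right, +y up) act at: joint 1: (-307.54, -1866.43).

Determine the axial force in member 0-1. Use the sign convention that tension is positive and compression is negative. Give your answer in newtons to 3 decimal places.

-1814.180

N=6 nodes, M=9 members, R=3 reactions → 2N=12, M+R=12
member 0 (0-1): L=5.3025, (cx,cy)=(0.2067,0.9784)
member 1 (0-2): L=2.4570, (cx,cy)=(1.0000,0.0000)
member 2 (1-2): L=5.3635, (cx,cy)=(0.2537,-0.9673)
member 3 (1-3): L=2.4392, (cx,cy)=(0.9712,-0.2382)
member 4 (2-3): L=4.7160, (cx,cy)=(0.2137,0.9769)
member 5 (2-4): L=2.4660, (cx,cy)=(1.0000,0.0000)
member 6 (3-4): L=4.8322, (cx,cy)=(0.3017,-0.9534)
member 7 (3-5): L=2.6958, (cx,cy)=(0.9404,0.3402)
member 8 (4-5): L=5.6280, (cx,cy)=(0.1914,0.9815)
solve A·x = −loads:
  F[0-1] = -1814.1805 N (compression)
  F[0-2] = +67.4416 N (tension)
  F[1-2] = -82.7433 N (compression)
  F[1-3] = -47.8219 N (compression)
  F[2-3] = +81.9284 N (tension)
  F[2-4] = +28.9340 N (tension)
  F[3-4] = -95.8951 N (compression)
  F[3-5] = +0.0000 N (tension)
  F[4-5] = -0.0000 N (compression)
  Rx@0 = +307.5400 N
  Ry@0 = +1775.0041 N
  Ry@4 = +91.4259 N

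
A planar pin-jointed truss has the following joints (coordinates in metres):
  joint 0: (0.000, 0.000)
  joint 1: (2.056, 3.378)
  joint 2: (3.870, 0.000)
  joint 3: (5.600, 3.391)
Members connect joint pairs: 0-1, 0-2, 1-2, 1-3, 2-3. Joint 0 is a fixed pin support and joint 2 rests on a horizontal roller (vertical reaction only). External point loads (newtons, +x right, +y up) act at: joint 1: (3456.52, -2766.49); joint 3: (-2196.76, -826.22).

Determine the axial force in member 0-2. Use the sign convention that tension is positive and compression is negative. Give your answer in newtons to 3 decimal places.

N=4 nodes, M=5 members, R=3 reactions → 2N=8, M+R=8
member 0 (0-1): L=3.9545, (cx,cy)=(0.5199,0.8542)
member 1 (0-2): L=3.8700, (cx,cy)=(1.0000,0.0000)
member 2 (1-2): L=3.8343, (cx,cy)=(0.4731,-0.8810)
member 3 (1-3): L=3.5440, (cx,cy)=(1.0000,0.0037)
member 4 (2-3): L=3.8068, (cx,cy)=(0.4544,0.8908)
solve A·x = −loads:
  F[0-1] = +192.9501 N (tension)
  F[0-2] = +1159.4424 N (tension)
  F[1-2] = -3334.6355 N (compression)
  F[1-3] = -1778.5844 N (compression)
  F[2-3] = -920.2077 N (compression)
  Rx@0 = -1259.7600 N
  Ry@0 = -164.8215 N
  Ry@2 = +3757.5315 N

1159.442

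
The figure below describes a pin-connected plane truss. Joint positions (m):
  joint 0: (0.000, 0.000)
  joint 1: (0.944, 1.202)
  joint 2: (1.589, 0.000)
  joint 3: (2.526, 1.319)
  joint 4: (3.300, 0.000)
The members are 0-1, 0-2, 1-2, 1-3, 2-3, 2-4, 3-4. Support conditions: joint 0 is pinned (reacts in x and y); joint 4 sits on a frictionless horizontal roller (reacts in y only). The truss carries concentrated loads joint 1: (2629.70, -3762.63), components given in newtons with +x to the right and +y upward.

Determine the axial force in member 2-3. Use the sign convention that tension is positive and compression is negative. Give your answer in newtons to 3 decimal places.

N=5 nodes, M=7 members, R=3 reactions → 2N=10, M+R=10
member 0 (0-1): L=1.5284, (cx,cy)=(0.6176,0.7865)
member 1 (0-2): L=1.5890, (cx,cy)=(1.0000,0.0000)
member 2 (1-2): L=1.3641, (cx,cy)=(0.4728,-0.8812)
member 3 (1-3): L=1.5863, (cx,cy)=(0.9973,0.0738)
member 4 (2-3): L=1.6179, (cx,cy)=(0.5791,0.8152)
member 5 (2-4): L=1.7110, (cx,cy)=(1.0000,0.0000)
member 6 (3-4): L=1.5293, (cx,cy)=(0.5061,-0.8625)
solve A·x = −loads:
  F[0-1] = -2197.7640 N (compression)
  F[0-2] = +3987.1449 N (tension)
  F[1-2] = -2542.3096 N (compression)
  F[1-3] = -2792.6668 N (compression)
  F[2-3] = +2747.8771 N (tension)
  F[2-4] = +1193.6785 N (tension)
  F[3-4] = -2358.5570 N (compression)
  Rx@0 = -2629.7000 N
  Ry@0 = +1728.4415 N
  Ry@4 = +2034.1885 N

2747.877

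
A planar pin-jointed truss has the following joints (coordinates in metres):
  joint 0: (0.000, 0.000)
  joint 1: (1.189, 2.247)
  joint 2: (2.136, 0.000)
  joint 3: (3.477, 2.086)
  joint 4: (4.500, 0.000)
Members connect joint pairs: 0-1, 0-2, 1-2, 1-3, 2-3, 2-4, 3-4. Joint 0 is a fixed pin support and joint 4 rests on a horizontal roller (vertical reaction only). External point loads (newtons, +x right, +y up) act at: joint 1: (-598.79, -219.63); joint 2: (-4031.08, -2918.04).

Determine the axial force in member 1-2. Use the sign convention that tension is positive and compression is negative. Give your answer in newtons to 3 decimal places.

2019.740

N=5 nodes, M=7 members, R=3 reactions → 2N=10, M+R=10
member 0 (0-1): L=2.5422, (cx,cy)=(0.4677,0.8839)
member 1 (0-2): L=2.1360, (cx,cy)=(1.0000,0.0000)
member 2 (1-2): L=2.4384, (cx,cy)=(0.3884,-0.9215)
member 3 (1-3): L=2.2937, (cx,cy)=(0.9975,-0.0702)
member 4 (2-3): L=2.4799, (cx,cy)=(0.5408,0.8412)
member 5 (2-4): L=2.3640, (cx,cy)=(1.0000,0.0000)
member 6 (3-4): L=2.3233, (cx,cy)=(0.4403,-0.8978)
solve A·x = −loads:
  F[0-1] = -2255.4309 N (compression)
  F[0-2] = -3574.9892 N (compression)
  F[1-2] = +2019.7397 N (tension)
  F[1-3] = -1243.5618 N (compression)
  F[2-3] = +1256.3821 N (tension)
  F[2-4] = +561.0962 N (tension)
  F[3-4] = -1274.3101 N (compression)
  Rx@0 = +4629.8700 N
  Ry@0 = +1993.5384 N
  Ry@4 = +1144.1316 N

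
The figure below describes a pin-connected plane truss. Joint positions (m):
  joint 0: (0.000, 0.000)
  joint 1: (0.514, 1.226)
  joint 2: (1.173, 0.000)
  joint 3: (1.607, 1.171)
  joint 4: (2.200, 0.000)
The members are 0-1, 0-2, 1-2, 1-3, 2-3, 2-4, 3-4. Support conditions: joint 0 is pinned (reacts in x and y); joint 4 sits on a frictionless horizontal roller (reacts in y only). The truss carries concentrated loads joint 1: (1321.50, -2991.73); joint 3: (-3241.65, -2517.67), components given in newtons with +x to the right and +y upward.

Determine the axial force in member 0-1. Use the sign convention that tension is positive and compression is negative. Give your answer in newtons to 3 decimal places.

N=5 nodes, M=7 members, R=3 reactions → 2N=10, M+R=10
member 0 (0-1): L=1.3294, (cx,cy)=(0.3866,0.9222)
member 1 (0-2): L=1.1730, (cx,cy)=(1.0000,0.0000)
member 2 (1-2): L=1.3919, (cx,cy)=(0.4735,-0.8808)
member 3 (1-3): L=1.0944, (cx,cy)=(0.9987,-0.0503)
member 4 (2-3): L=1.2488, (cx,cy)=(0.3475,0.9377)
member 5 (2-4): L=1.0270, (cx,cy)=(1.0000,0.0000)
member 6 (3-4): L=1.3126, (cx,cy)=(0.4518,-0.8921)
solve A·x = −loads:
  F[0-1] = -4294.3625 N (compression)
  F[0-2] = -259.7600 N (compression)
  F[1-2] = +1305.3848 N (tension)
  F[1-3] = -3604.4885 N (compression)
  F[2-3] = -1226.2344 N (compression)
  F[2-4] = +784.4283 N (tension)
  F[3-4] = -1736.3103 N (compression)
  Rx@0 = +1920.1500 N
  Ry@0 = +3960.3856 N
  Ry@4 = +1549.0144 N

-4294.362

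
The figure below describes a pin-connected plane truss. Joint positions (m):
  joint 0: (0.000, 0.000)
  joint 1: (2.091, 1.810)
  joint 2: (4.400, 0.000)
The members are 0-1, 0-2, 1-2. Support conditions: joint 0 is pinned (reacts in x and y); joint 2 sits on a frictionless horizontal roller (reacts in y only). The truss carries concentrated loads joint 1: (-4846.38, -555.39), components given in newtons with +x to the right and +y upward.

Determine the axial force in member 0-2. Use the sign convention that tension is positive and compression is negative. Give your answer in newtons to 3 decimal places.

N=3 nodes, M=3 members, R=3 reactions → 2N=6, M+R=6
member 0 (0-1): L=2.7656, (cx,cy)=(0.7561,0.6545)
member 1 (0-2): L=4.4000, (cx,cy)=(1.0000,0.0000)
member 2 (1-2): L=2.9339, (cx,cy)=(0.7870,-0.6169)
solve A·x = −loads:
  F[0-1] = -3491.4612 N (compression)
  F[0-2] = -2206.5468 N (compression)
  F[1-2] = +2803.6885 N (tension)
  Rx@0 = +4846.3800 N
  Ry@0 = +2285.0780 N
  Ry@2 = -1729.6880 N

-2206.547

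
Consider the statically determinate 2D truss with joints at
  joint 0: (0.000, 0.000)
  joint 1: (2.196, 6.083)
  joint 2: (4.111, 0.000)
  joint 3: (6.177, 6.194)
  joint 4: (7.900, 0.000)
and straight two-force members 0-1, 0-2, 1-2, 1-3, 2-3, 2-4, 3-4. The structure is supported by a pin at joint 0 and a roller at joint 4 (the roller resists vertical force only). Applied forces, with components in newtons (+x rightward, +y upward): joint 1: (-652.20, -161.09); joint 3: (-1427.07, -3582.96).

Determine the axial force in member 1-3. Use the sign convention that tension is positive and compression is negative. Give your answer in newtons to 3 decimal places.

-991.059

N=5 nodes, M=7 members, R=3 reactions → 2N=10, M+R=10
member 0 (0-1): L=6.4672, (cx,cy)=(0.3396,0.9406)
member 1 (0-2): L=4.1110, (cx,cy)=(1.0000,0.0000)
member 2 (1-2): L=6.3773, (cx,cy)=(0.3003,-0.9539)
member 3 (1-3): L=3.9825, (cx,cy)=(0.9996,0.0279)
member 4 (2-3): L=6.5295, (cx,cy)=(0.3164,0.9486)
member 5 (2-4): L=3.7890, (cx,cy)=(1.0000,0.0000)
member 6 (3-4): L=6.4292, (cx,cy)=(0.2680,-0.9634)
solve A·x = −loads:
  F[0-1] = -2677.9580 N (compression)
  F[0-2] = -1169.9504 N (compression)
  F[1-2] = +2442.8744 N (tension)
  F[1-3] = -991.0588 N (compression)
  F[2-3] = -2456.3376 N (compression)
  F[2-4] = +340.8173 N (tension)
  F[3-4] = -1271.7215 N (compression)
  Rx@0 = +2079.2700 N
  Ry@0 = +2518.8483 N
  Ry@4 = +1225.2017 N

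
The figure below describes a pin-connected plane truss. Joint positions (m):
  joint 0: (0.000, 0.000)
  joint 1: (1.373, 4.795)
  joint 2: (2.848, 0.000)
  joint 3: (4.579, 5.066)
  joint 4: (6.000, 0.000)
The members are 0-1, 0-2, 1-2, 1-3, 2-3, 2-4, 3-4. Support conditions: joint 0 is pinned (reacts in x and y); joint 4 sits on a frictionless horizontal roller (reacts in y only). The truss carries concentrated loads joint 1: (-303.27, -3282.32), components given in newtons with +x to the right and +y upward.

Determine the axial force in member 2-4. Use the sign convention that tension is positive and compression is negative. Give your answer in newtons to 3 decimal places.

142.701

N=5 nodes, M=7 members, R=3 reactions → 2N=10, M+R=10
member 0 (0-1): L=4.9877, (cx,cy)=(0.2753,0.9614)
member 1 (0-2): L=2.8480, (cx,cy)=(1.0000,0.0000)
member 2 (1-2): L=5.0167, (cx,cy)=(0.2940,-0.9558)
member 3 (1-3): L=3.2174, (cx,cy)=(0.9964,0.0842)
member 4 (2-3): L=5.3536, (cx,cy)=(0.3233,0.9463)
member 5 (2-4): L=3.1520, (cx,cy)=(1.0000,0.0000)
member 6 (3-4): L=5.2615, (cx,cy)=(0.2701,-0.9628)
solve A·x = −loads:
  F[0-1] = -2885.0430 N (compression)
  F[0-2] = +490.9165 N (tension)
  F[1-2] = -561.0929 N (compression)
  F[1-3] = -327.1087 N (compression)
  F[2-3] = +566.7354 N (tension)
  F[2-4] = +142.7005 N (tension)
  F[3-4] = -528.3756 N (compression)
  Rx@0 = +303.2700 N
  Ry@0 = +2773.5790 N
  Ry@4 = +508.7410 N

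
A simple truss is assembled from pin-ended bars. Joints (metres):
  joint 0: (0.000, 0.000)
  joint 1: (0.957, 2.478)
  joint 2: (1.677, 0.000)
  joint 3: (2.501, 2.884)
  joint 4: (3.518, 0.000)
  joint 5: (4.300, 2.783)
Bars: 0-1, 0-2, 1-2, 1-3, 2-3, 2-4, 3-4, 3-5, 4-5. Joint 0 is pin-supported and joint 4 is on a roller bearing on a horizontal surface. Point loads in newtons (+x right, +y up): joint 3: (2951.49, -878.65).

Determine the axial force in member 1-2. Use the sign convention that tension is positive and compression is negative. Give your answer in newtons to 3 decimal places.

-1882.312

N=6 nodes, M=9 members, R=3 reactions → 2N=12, M+R=12
member 0 (0-1): L=2.6564, (cx,cy)=(0.3603,0.9328)
member 1 (0-2): L=1.6770, (cx,cy)=(1.0000,0.0000)
member 2 (1-2): L=2.5805, (cx,cy)=(0.2790,-0.9603)
member 3 (1-3): L=1.5965, (cx,cy)=(0.9671,0.2543)
member 4 (2-3): L=2.9994, (cx,cy)=(0.2747,0.9615)
member 5 (2-4): L=1.8410, (cx,cy)=(1.0000,0.0000)
member 6 (3-4): L=3.0581, (cx,cy)=(0.3326,-0.9431)
member 7 (3-5): L=1.8018, (cx,cy)=(0.9984,-0.0561)
member 8 (4-5): L=2.8908, (cx,cy)=(0.2705,0.9627)
solve A·x = −loads:
  F[0-1] = +2321.4666 N (tension)
  F[0-2] = +2115.1462 N (tension)
  F[1-2] = -1882.3120 N (compression)
  F[1-3] = +1407.8271 N (tension)
  F[2-3] = +1879.8885 N (tension)
  F[2-4] = +1073.5027 N (tension)
  F[3-4] = -3227.9628 N (compression)
  F[3-5] = -0.0000 N (compression)
  F[4-5] = +0.0000 N (tension)
  Rx@0 = -2951.4900 N
  Ry@0 = -2165.5799 N
  Ry@4 = +3044.2299 N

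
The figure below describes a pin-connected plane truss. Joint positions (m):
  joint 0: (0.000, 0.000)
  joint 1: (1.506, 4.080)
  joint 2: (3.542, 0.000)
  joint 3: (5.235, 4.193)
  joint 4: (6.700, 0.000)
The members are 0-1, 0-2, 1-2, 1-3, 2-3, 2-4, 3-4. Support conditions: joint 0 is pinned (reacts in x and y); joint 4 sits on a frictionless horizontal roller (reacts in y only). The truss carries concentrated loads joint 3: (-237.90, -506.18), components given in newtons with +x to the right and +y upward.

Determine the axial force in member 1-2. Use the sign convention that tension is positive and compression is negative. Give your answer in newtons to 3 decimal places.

N=5 nodes, M=7 members, R=3 reactions → 2N=10, M+R=10
member 0 (0-1): L=4.3491, (cx,cy)=(0.3463,0.9381)
member 1 (0-2): L=3.5420, (cx,cy)=(1.0000,0.0000)
member 2 (1-2): L=4.5598, (cx,cy)=(0.4465,-0.8948)
member 3 (1-3): L=3.7307, (cx,cy)=(0.9995,0.0303)
member 4 (2-3): L=4.5219, (cx,cy)=(0.3744,0.9273)
member 5 (2-4): L=3.1580, (cx,cy)=(1.0000,0.0000)
member 6 (3-4): L=4.4416, (cx,cy)=(0.3298,-0.9440)
solve A·x = −loads:
  F[0-1] = -276.6804 N (compression)
  F[0-2] = -142.0909 N (compression)
  F[1-2] = +282.5683 N (tension)
  F[1-3] = -222.0810 N (compression)
  F[2-3] = -272.6678 N (compression)
  F[2-4] = +86.1662 N (tension)
  F[3-4] = -261.2371 N (compression)
  Rx@0 = +237.9000 N
  Ry@0 = +259.5624 N
  Ry@4 = +246.6176 N

282.568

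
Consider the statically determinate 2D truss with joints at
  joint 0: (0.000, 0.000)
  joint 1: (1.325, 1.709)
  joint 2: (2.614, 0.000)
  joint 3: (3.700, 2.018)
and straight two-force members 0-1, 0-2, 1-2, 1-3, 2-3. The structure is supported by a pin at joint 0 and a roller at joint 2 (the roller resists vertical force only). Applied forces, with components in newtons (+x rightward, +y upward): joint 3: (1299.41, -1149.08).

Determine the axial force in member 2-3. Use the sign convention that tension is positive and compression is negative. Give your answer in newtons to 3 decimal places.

N=4 nodes, M=5 members, R=3 reactions → 2N=8, M+R=8
member 0 (0-1): L=2.1625, (cx,cy)=(0.6127,0.7903)
member 1 (0-2): L=2.6140, (cx,cy)=(1.0000,0.0000)
member 2 (1-2): L=2.1406, (cx,cy)=(0.6022,-0.7984)
member 3 (1-3): L=2.3950, (cx,cy)=(0.9916,0.1290)
member 4 (2-3): L=2.2917, (cx,cy)=(0.4739,0.8806)
solve A·x = −loads:
  F[0-1] = +1873.3855 N (tension)
  F[0-2] = +151.5430 N (tension)
  F[1-2] = -1518.3799 N (compression)
  F[1-3] = +2079.5633 N (tension)
  F[2-3] = -1609.5934 N (compression)
  Rx@0 = -1299.4100 N
  Ry@0 = -1480.5319 N
  Ry@2 = +2629.6119 N

-1609.593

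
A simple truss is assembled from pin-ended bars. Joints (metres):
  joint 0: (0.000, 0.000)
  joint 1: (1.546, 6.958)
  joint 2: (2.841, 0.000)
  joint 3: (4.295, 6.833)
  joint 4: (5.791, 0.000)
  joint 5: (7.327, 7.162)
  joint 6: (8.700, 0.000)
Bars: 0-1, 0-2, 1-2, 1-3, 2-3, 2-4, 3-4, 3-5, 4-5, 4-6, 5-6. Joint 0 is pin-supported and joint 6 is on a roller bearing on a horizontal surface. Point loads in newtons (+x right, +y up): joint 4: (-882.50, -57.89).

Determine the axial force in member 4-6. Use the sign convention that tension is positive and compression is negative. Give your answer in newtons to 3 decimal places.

N=7 nodes, M=11 members, R=3 reactions → 2N=14, M+R=14
member 0 (0-1): L=7.1277, (cx,cy)=(0.2169,0.9762)
member 1 (0-2): L=2.8410, (cx,cy)=(1.0000,0.0000)
member 2 (1-2): L=7.0775, (cx,cy)=(0.1830,-0.9831)
member 3 (1-3): L=2.7518, (cx,cy)=(0.9990,-0.0454)
member 4 (2-3): L=6.9860, (cx,cy)=(0.2081,0.9781)
member 5 (2-4): L=2.9500, (cx,cy)=(1.0000,0.0000)
member 6 (3-4): L=6.9948, (cx,cy)=(0.2139,-0.9769)
member 7 (3-5): L=3.0498, (cx,cy)=(0.9942,0.1079)
member 8 (4-5): L=7.3249, (cx,cy)=(0.2097,0.9778)
member 9 (4-6): L=2.9090, (cx,cy)=(1.0000,0.0000)
member 10 (5-6): L=7.2924, (cx,cy)=(0.1883,-0.9821)
solve A·x = −loads:
  F[0-1] = -19.8286 N (compression)
  F[0-2] = -878.1992 N (compression)
  F[1-2] = +20.0576 N (tension)
  F[1-3] = -7.9791 N (compression)
  F[2-3] = -20.1605 N (compression)
  F[2-4] = -870.3331 N (compression)
  F[3-4] = +18.0351 N (tension)
  F[3-5] = -16.1182 N (compression)
  F[4-5] = +41.1880 N (tension)
  F[4-6] = +7.3871 N (tension)
  F[5-6] = -39.2351 N (compression)
  Rx@0 = +882.5000 N
  Ry@0 = +19.3566 N
  Ry@6 = +38.5334 N

7.387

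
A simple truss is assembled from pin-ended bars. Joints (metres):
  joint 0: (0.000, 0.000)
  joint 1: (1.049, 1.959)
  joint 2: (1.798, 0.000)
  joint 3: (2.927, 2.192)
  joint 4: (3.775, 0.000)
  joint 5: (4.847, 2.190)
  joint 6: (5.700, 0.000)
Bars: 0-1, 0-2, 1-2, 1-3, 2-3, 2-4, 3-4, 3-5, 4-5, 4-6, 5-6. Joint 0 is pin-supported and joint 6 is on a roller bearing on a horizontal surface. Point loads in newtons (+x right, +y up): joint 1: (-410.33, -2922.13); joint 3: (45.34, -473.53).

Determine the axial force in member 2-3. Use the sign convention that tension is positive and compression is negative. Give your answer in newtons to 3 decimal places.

338.099

N=7 nodes, M=11 members, R=3 reactions → 2N=14, M+R=14
member 0 (0-1): L=2.2222, (cx,cy)=(0.4721,0.8816)
member 1 (0-2): L=1.7980, (cx,cy)=(1.0000,0.0000)
member 2 (1-2): L=2.0973, (cx,cy)=(0.3571,-0.9341)
member 3 (1-3): L=1.8924, (cx,cy)=(0.9924,0.1231)
member 4 (2-3): L=2.4657, (cx,cy)=(0.4579,0.8890)
member 5 (2-4): L=1.9770, (cx,cy)=(1.0000,0.0000)
member 6 (3-4): L=2.3503, (cx,cy)=(0.3608,-0.9326)
member 7 (3-5): L=1.9200, (cx,cy)=(1.0000,-0.0010)
member 8 (4-5): L=2.4383, (cx,cy)=(0.4397,0.8982)
member 9 (4-6): L=1.9250, (cx,cy)=(1.0000,0.0000)
member 10 (5-6): L=2.3503, (cx,cy)=(0.3629,-0.9318)
solve A·x = −loads:
  F[0-1] = -3106.1869 N (compression)
  F[0-2] = +1101.3137 N (tension)
  F[1-2] = -321.7932 N (compression)
  F[1-3] = -948.2683 N (compression)
  F[2-3] = +338.0988 N (tension)
  F[2-4] = +831.5816 N (tension)
  F[3-4] = -704.1788 N (compression)
  F[3-5] = -577.5120 N (compression)
  F[4-5] = +731.2066 N (tension)
  F[4-6] = +256.0357 N (tension)
  F[5-6] = -705.4510 N (compression)
  Rx@0 = +364.9900 N
  Ry@0 = +2738.3117 N
  Ry@6 = +657.3483 N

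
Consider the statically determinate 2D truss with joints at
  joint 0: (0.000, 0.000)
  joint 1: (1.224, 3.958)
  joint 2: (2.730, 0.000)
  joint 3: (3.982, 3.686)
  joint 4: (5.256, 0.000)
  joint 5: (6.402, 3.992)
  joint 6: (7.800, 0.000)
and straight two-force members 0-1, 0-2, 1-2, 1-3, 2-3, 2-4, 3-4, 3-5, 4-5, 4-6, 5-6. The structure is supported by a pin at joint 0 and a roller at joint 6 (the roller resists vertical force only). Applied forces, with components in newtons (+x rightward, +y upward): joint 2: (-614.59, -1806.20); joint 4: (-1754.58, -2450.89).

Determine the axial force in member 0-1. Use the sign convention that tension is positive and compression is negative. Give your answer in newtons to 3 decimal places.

N=7 nodes, M=11 members, R=3 reactions → 2N=14, M+R=14
member 0 (0-1): L=4.1429, (cx,cy)=(0.2954,0.9554)
member 1 (0-2): L=2.7300, (cx,cy)=(1.0000,0.0000)
member 2 (1-2): L=4.2348, (cx,cy)=(0.3556,-0.9346)
member 3 (1-3): L=2.7714, (cx,cy)=(0.9952,-0.0981)
member 4 (2-3): L=3.8928, (cx,cy)=(0.3216,0.9469)
member 5 (2-4): L=2.5260, (cx,cy)=(1.0000,0.0000)
member 6 (3-4): L=3.9000, (cx,cy)=(0.3267,-0.9451)
member 7 (3-5): L=2.4393, (cx,cy)=(0.9921,0.1254)
member 8 (4-5): L=4.1532, (cx,cy)=(0.2759,0.9612)
member 9 (4-6): L=2.5440, (cx,cy)=(1.0000,0.0000)
member 10 (5-6): L=4.2297, (cx,cy)=(0.3305,-0.9438)
solve A·x = −loads:
  F[0-1] = -2065.6047 N (compression)
  F[0-2] = -1758.9026 N (compression)
  F[1-2] = +2260.6481 N (tension)
  F[1-3] = -1421.0648 N (compression)
  F[2-3] = -323.8767 N (compression)
  F[2-4] = -236.2118 N (compression)
  F[3-4] = -25.1355 N (compression)
  F[3-5] = -1522.1820 N (compression)
  F[4-5] = +2574.5978 N (tension)
  F[4-6] = +799.7501 N (tension)
  F[5-6] = -2419.6804 N (compression)
  Rx@0 = +2369.1700 N
  Ry@0 = +1973.3972 N
  Ry@6 = +2283.6928 N

-2065.605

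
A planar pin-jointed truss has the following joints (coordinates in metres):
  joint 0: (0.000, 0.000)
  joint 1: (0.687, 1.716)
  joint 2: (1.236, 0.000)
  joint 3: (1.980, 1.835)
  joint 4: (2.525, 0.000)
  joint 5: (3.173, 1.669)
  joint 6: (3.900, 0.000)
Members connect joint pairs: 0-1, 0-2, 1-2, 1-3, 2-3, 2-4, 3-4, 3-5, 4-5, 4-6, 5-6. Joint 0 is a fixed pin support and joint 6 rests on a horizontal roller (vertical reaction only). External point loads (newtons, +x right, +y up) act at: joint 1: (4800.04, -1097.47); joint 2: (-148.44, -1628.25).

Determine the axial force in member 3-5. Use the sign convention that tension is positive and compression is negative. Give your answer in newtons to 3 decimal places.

-2226.487

N=7 nodes, M=11 members, R=3 reactions → 2N=14, M+R=14
member 0 (0-1): L=1.8484, (cx,cy)=(0.3717,0.9284)
member 1 (0-2): L=1.2360, (cx,cy)=(1.0000,0.0000)
member 2 (1-2): L=1.8017, (cx,cy)=(0.3047,-0.9524)
member 3 (1-3): L=1.2985, (cx,cy)=(0.9958,0.0916)
member 4 (2-3): L=1.9801, (cx,cy)=(0.3757,0.9267)
member 5 (2-4): L=1.2890, (cx,cy)=(1.0000,0.0000)
member 6 (3-4): L=1.9142, (cx,cy)=(0.2847,-0.9586)
member 7 (3-5): L=1.2045, (cx,cy)=(0.9905,-0.1378)
member 8 (4-5): L=1.7904, (cx,cy)=(0.3619,0.9322)
member 9 (4-6): L=1.3750, (cx,cy)=(1.0000,0.0000)
member 10 (5-6): L=1.8205, (cx,cy)=(0.3993,-0.9168)
solve A·x = −loads:
  F[0-1] = +103.0319 N (tension)
  F[0-2] = +4613.3061 N (tension)
  F[1-2] = -1663.8290 N (compression)
  F[1-3] = -4272.7333 N (compression)
  F[2-3] = +3466.9973 N (tension)
  F[2-4] = +2952.0614 N (tension)
  F[3-4] = -2623.0832 N (compression)
  F[3-5] = -2226.4871 N (compression)
  F[4-5] = +2697.3964 N (tension)
  F[4-6] = +1228.9616 N (tension)
  F[5-6] = -3077.4148 N (compression)
  Rx@0 = -4651.6000 N
  Ry@0 = -95.6512 N
  Ry@6 = +2821.3712 N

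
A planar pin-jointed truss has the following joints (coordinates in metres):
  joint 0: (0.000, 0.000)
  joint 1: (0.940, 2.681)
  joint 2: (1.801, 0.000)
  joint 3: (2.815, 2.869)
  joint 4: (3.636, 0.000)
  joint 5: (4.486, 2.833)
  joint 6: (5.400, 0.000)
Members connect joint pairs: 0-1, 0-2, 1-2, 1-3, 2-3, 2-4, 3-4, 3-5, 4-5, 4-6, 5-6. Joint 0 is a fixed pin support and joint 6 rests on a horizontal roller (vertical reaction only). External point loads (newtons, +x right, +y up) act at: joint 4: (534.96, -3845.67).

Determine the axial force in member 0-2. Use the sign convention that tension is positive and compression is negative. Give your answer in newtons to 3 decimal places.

N=7 nodes, M=11 members, R=3 reactions → 2N=14, M+R=14
member 0 (0-1): L=2.8410, (cx,cy)=(0.3309,0.9437)
member 1 (0-2): L=1.8010, (cx,cy)=(1.0000,0.0000)
member 2 (1-2): L=2.8159, (cx,cy)=(0.3058,-0.9521)
member 3 (1-3): L=1.8844, (cx,cy)=(0.9950,0.0998)
member 4 (2-3): L=3.0429, (cx,cy)=(0.3332,0.9428)
member 5 (2-4): L=1.8350, (cx,cy)=(1.0000,0.0000)
member 6 (3-4): L=2.9842, (cx,cy)=(0.2751,-0.9614)
member 7 (3-5): L=1.6714, (cx,cy)=(0.9998,-0.0215)
member 8 (4-5): L=2.9578, (cx,cy)=(0.2874,0.9578)
member 9 (4-6): L=1.7640, (cx,cy)=(1.0000,0.0000)
member 10 (5-6): L=2.9768, (cx,cy)=(0.3070,-0.9517)
solve A·x = −loads:
  F[0-1] = -1331.2310 N (compression)
  F[0-2] = +975.4214 N (tension)
  F[1-2] = +1233.3460 N (tension)
  F[1-3] = -821.6783 N (compression)
  F[2-3] = -1245.4611 N (compression)
  F[2-4] = +1767.5672 N (tension)
  F[3-4] = +1342.5750 N (tension)
  F[3-5] = -1602.3474 N (compression)
  F[4-5] = +2667.4249 N (tension)
  F[4-6] = +835.4140 N (tension)
  F[5-6] = -2720.8457 N (compression)
  Rx@0 = -534.9600 N
  Ry@0 = +1256.2522 N
  Ry@6 = +2589.4178 N

975.421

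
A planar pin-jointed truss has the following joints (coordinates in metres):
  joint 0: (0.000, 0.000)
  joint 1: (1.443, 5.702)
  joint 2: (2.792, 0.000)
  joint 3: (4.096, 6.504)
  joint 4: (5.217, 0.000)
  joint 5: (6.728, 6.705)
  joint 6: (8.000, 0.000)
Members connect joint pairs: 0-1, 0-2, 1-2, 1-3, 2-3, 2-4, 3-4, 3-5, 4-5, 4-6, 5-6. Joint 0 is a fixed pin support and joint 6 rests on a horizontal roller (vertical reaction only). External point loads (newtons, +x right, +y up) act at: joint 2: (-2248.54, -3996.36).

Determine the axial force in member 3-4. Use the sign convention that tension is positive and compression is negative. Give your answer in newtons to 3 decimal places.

N=7 nodes, M=11 members, R=3 reactions → 2N=14, M+R=14
member 0 (0-1): L=5.8818, (cx,cy)=(0.2453,0.9694)
member 1 (0-2): L=2.7920, (cx,cy)=(1.0000,0.0000)
member 2 (1-2): L=5.8594, (cx,cy)=(0.2302,-0.9731)
member 3 (1-3): L=2.7716, (cx,cy)=(0.9572,0.2894)
member 4 (2-3): L=6.6334, (cx,cy)=(0.1966,0.9805)
member 5 (2-4): L=2.4250, (cx,cy)=(1.0000,0.0000)
member 6 (3-4): L=6.5999, (cx,cy)=(0.1699,-0.9855)
member 7 (3-5): L=2.6397, (cx,cy)=(0.9971,0.0761)
member 8 (4-5): L=6.8731, (cx,cy)=(0.2198,0.9755)
member 9 (4-6): L=2.7830, (cx,cy)=(1.0000,0.0000)
member 10 (5-6): L=6.8246, (cx,cy)=(0.1864,-0.9825)
solve A·x = −loads:
  F[0-1] = -2683.6469 N (compression)
  F[0-2] = -1590.1478 N (compression)
  F[1-2] = +2304.1329 N (tension)
  F[1-3] = -1242.0036 N (compression)
  F[2-3] = +1789.0317 N (tension)
  F[2-4] = +837.1809 N (tension)
  F[3-4] = -1460.9411 N (compression)
  F[3-5] = -590.7536 N (compression)
  F[4-5] = +1475.8181 N (tension)
  F[4-6] = +264.5930 N (tension)
  F[5-6] = -1419.6057 N (compression)
  Rx@0 = +2248.5400 N
  Ry@0 = +2601.6304 N
  Ry@6 = +1394.7296 N

-1460.941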